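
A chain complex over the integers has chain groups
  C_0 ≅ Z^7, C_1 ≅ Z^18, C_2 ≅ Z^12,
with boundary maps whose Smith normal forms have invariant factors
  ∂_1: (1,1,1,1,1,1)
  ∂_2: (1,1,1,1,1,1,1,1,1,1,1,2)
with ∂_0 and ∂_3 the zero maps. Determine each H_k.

H_0 ≅ Z,  H_1 ≅ Z_2,  H_2 = 0.

H_0: b_0 = 7 − 0 − 6 = 1; torsion from ∂_1 factors > 1: none. So H_0 ≅ Z.
H_1: b_1 = 18 − 6 − 12 = 0; torsion from ∂_2 factors > 1: [2]. So H_1 ≅ Z_2.
H_2: b_2 = 12 − 12 − 0 = 0; torsion from ∂_3 factors > 1: none. So H_2 ≅ 0.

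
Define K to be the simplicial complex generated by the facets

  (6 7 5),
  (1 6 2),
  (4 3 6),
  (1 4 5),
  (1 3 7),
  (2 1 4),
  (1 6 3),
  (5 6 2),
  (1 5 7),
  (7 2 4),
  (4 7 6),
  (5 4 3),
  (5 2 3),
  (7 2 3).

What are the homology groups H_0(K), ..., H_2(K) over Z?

We work with the vertex ordering 1 < 2 < 3 < 4 < 5 < 6 < 7. The simplices of K, each written with vertices in increasing order, are:

  0-simplices (7): [1], [2], [3], [4], [5], [6], [7]
  1-simplices (21): [1,2], [1,3], [1,4], [1,5], [1,6], [1,7], [2,3], [2,4], [2,5], [2,6], [2,7], [3,4], [3,5], [3,6], [3,7], [4,5], [4,6], [4,7], [5,6], [5,7], [6,7]
  2-simplices (14): [1,2,4], [1,2,6], [1,3,6], [1,3,7], [1,4,5], [1,5,7], [2,3,5], [2,3,7], [2,4,7], [2,5,6], [3,4,5], [3,4,6], [4,6,7], [5,6,7]

giving chain groups C_0 ≅ Z^7, C_1 ≅ Z^21, C_2 ≅ Z^14.

The boundary map ∂_1: C_1 → C_0 sends each edge [p,q] (with p < q) to q − p. For instance
  ∂[2,3] = [3] − [2].
As a 7×21 matrix over Z this has rank 6, with invariant factors (1,1,1,1,1,1).

Boundary ∂_2: C_2 → C_1 acts by ∂[p,q,r] = [q,r] − [p,r] + [p,q]. For instance
  ∂[2,3,7] = [3,7] − [2,7] + [2,3],
  ∂[3,4,6] = [4,6] − [3,6] + [3,4].
As a 21×14 matrix over Z this has rank 13, with invariant factors (1,1,1,1,1,1,1,1,1,1,1,1,1).

Computing H_k = (kernel of ∂_k) / (image of ∂_{k+1}):

  H_0: rank C_0 − rank ∂_1 = 7 − 6 = 1, and the invariant factors of ∂_1 are all 1, so H_0 ≅ Z.
  H_1: rank ker ∂_1 − rank ∂_2 = (21 − 6) − 13 = 2, and the invariant factors of ∂_2 are all 1, so H_1 ≅ Z^2.
  H_2: rank ker ∂_2 − rank ∂_3 = (14 − 13) − 0 = 1, and there is no ∂_3, so H_2 ≅ Z.

As a check, the Euler characteristic is 7 − 21 + 14 = 0, which agrees with 1 − 2 + 1 = 0.

H_0 = Z,  H_1 = Z^2,  H_2 = Z.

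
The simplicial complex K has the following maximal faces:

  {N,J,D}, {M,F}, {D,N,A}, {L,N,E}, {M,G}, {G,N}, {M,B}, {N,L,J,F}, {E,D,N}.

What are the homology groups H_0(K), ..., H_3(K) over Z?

Order the vertices as A < B < D < E < F < G < J < L < M < N. Listing each simplex with vertices in this order, K has dimension 3 with simplices:

  0-simplices (10): A, B, D, E, F, G, J, L, M, N
  1-simplices (17): AD, AN, BM, DE, DJ, DN, EL, EN, FJ, FL, FM, FN, GM, GN, JL, JN, LN
  2-simplices (8): ADN, DEN, DJN, ELN, FJL, FJN, FLN, JLN
  3-simplices (1): FJLN

Hence C_0 ≅ Z^10, C_1 ≅ Z^17, C_2 ≅ Z^8, C_3 ≅ Z^1.

Boundary ∂_1: C_1 → C_0 maps an edge to its endpoints' difference, ∂[p,q] = q − p.
As a 10×17 matrix over Z this has rank 9, with invariant factors (1,1,1,1,1,1,1,1,1).

Boundary ∂_2: C_2 → C_1 maps a triangle to the signed sum of its edges. For instance
  ∂FLN = LN − FN + FL,
  ∂FJN = JN − FN + FJ.
The resulting 17×8 matrix has rank 7, and its Smith normal form has invariant factors (1,1,1,1,1,1,1).

Boundary ∂_3: C_3 → C_2 sends each 3-simplex σ to the alternating sum Σ_i (−1)^i (σ with its i-th vertex removed). For instance
  ∂FJLN = JLN − FLN + FJN − FJL.
The 8×1 boundary matrix has rank 1 and Smith normal form diag(1).

Now H_k = ker ∂_k / im ∂_{k+1}, so:

  H_0: rank C_0 − rank ∂_1 = 10 − 9 = 1, and the invariant factors of ∂_1 are all 1, so H_0 ≅ Z.
  H_1: rank ker ∂_1 − rank ∂_2 = (17 − 9) − 7 = 1, and the invariant factors of ∂_2 are all 1, so H_1 ≅ Z.
  H_2: rank ker ∂_2 − rank ∂_3 = (8 − 7) − 1 = 0, and the invariant factors of ∂_3 are all 1, so H_2 ≅ 0.
  H_3: rank ker ∂_3 − rank ∂_4 = (1 − 1) − 0 = 0, and there is no ∂_4, so H_3 ≅ 0.

As a check, the Euler characteristic is 10 − 17 + 8 − 1 = 0, which agrees with 1 − 1 + 0 − 0 = 0.

H_0 = Z,  H_1 = Z,  H_2 = 0,  H_3 = 0.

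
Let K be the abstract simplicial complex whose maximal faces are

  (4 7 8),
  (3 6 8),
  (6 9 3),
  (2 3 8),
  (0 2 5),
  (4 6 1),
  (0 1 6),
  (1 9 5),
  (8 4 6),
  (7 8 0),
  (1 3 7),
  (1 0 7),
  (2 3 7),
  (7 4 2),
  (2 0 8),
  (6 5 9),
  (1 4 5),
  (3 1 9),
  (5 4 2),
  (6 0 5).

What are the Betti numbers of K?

Order the vertices as 0 < 1 < 2 < 3 < 4 < 5 < 6 < 7 < 8 < 9. Listing each simplex with vertices in this order, K has dimension 2 with simplices:

  0-simplices (10): [0], [1], [2], [3], [4], [5], [6], [7], [8], [9]
  1-simplices (30): (30 of them)
  2-simplices (20): (20 of them)

Hence C_0 ≅ Z^10, C_1 ≅ Z^30, C_2 ≅ Z^20.

The boundary map ∂_1: C_1 → C_0 is given by ∂[p,q] = [q] − [p]. For instance
  ∂[2,8] = [8] − [2].
As a 10×30 matrix over Z this has rank 9, with invariant factors (1,1,1,1,1,1,1,1,1).

The boundary map ∂_2: C_2 → C_1 acts by ∂[p,q,r] = [q,r] − [p,r] + [p,q]. For instance
  ∂[0,2,5] = [2,5] − [0,5] + [0,2],
  ∂[5,6,9] = [6,9] − [5,9] + [5,6].
The resulting 30×20 matrix has rank 20, and its Smith normal form has invariant factors (1,1,1,1,1,1,1,1,1,1,1,1,1,1,1,1,1,1,1,2).

Reading off H_k = ker ∂_k / im ∂_{k+1}:

  H_0: rank C_0 − rank ∂_1 = 10 − 9 = 1, and the invariant factors of ∂_1 are all 1, so H_0 = Z.
  H_1: rank ker ∂_1 − rank ∂_2 = (30 − 9) − 20 = 1, and ∂_2 has invariant factor 2 > 1, so H_1 = Z ⊕ Z/2.
  H_2: rank ker ∂_2 − rank ∂_3 = (20 − 20) − 0 = 0, and there is no ∂_3, so H_2 = 0.

As a check, the Euler characteristic is 10 − 30 + 20 = 0, which agrees with 1 − 1 + 0 = 0.
(K is a triangulation of the Klein bottle.)

Hence the Betti numbers are b_0 = 1, b_1 = 1, b_2 = 0.

b_0 = 1, b_1 = 1, b_2 = 0.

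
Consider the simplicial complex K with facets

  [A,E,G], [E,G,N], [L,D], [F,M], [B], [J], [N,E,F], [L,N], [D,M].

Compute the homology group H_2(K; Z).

H_2 ≅ 0.

K has 10 vertices, 11 edges, 3 triangles.
rank ∂_2 = 3, rank ∂_3 = 0 ⇒ b_2 = 3 − 3 − 0 = 0. So H_2 ≅ 0.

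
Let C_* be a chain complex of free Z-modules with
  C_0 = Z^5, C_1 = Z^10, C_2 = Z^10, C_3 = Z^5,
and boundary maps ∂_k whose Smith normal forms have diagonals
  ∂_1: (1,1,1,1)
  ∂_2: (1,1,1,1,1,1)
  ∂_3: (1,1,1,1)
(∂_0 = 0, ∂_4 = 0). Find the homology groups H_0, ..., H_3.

H_0 = Z,  H_1 = 0,  H_2 = 0,  H_3 = Z.

H_0: b_0 = 5 − 0 − 4 = 1; torsion from ∂_1 factors > 1: none. So H_0 = Z.
H_1: b_1 = 10 − 4 − 6 = 0; torsion from ∂_2 factors > 1: none. So H_1 = 0.
H_2: b_2 = 10 − 6 − 4 = 0; torsion from ∂_3 factors > 1: none. So H_2 = 0.
H_3: b_3 = 5 − 4 − 0 = 1; torsion from ∂_4 factors > 1: none. So H_3 = Z.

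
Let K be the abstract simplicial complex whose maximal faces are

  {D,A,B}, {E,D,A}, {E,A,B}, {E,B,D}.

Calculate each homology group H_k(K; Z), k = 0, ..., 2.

Order the vertices as A < B < D < E. Listing each simplex with vertices in this order, K has dimension 2 with simplices:

  0-simplices (4): A, B, D, E
  1-simplices (6): AB, AD, AE, BD, BE, DE
  2-simplices (4): ABD, ABE, ADE, BDE

giving chain groups C_0 ≅ Z^4, C_1 ≅ Z^6, C_2 ≅ Z^4.

The boundary map ∂_1: C_1 → C_0 is given by ∂[p,q] = [q] − [p]. For instance
  ∂AD = D − A.
As a 4×6 matrix over Z this has rank 3, with invariant factors (1,1,1).

The boundary map ∂_2: C_2 → C_1 acts by ∂[p,q,r] = [q,r] − [p,r] + [p,q]. For instance
  ∂ABE = BE − AE + AB,
  ∂ABD = BD − AD + AB.
This gives a 6×4 integer matrix of rank 3; reducing to Smith normal form yields diagonal entries (1,1,1).

Now H_k = ker ∂_k / im ∂_{k+1}, so:

  H_0: rank C_0 − rank ∂_1 = 4 − 3 = 1, and the invariant factors of ∂_1 are all 1, so H_0 = Z.
  H_1: rank ker ∂_1 − rank ∂_2 = (6 − 3) − 3 = 0, and the invariant factors of ∂_2 are all 1, so H_1 = 0.
  H_2: rank ker ∂_2 − rank ∂_3 = (4 − 3) − 0 = 1, and there is no ∂_3, so H_2 = Z.

(K is a triangulation of the 2-sphere S^2.)

H_0 ≅ Z,  H_1 = 0,  H_2 ≅ Z.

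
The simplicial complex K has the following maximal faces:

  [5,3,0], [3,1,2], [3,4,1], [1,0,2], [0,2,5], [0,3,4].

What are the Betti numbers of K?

Take the total order 0 < 1 < 2 < 3 < 4 < 5 on the vertex set. Then K (dimension 2) consists of the simplices:

  0-simplices (6): [0], [1], [2], [3], [4], [5]
  1-simplices (12): [0,1], [0,2], [0,3], [0,4], [0,5], [1,2], [1,3], [1,4], [2,3], [2,5], [3,4], [3,5]
  2-simplices (6): [0,1,2], [0,2,5], [0,3,4], [0,3,5], [1,2,3], [1,3,4]

Hence C_0 ≅ Z^6, C_1 ≅ Z^12, C_2 ≅ Z^6.

The boundary map ∂_1: C_1 → C_0 sends each edge [p,q] (with p < q) to q − p.
This gives a 6×12 integer matrix of rank 5; reducing to Smith normal form yields diagonal entries (1,1,1,1,1).

The boundary map ∂_2: C_2 → C_1 acts by ∂[p,q,r] = [q,r] − [p,r] + [p,q]. For instance
  ∂[1,2,3] = [2,3] − [1,3] + [1,2],
  ∂[0,3,4] = [3,4] − [0,4] + [0,3].
The 12×6 boundary matrix has rank 6 and Smith normal form diag(1,1,1,1,1,1).

From H_k ≅ ker(∂_k) / im(∂_{k+1}) we obtain:

  H_0: rank C_0 − rank ∂_1 = 6 − 5 = 1, and the invariant factors of ∂_1 are all 1, so H_0 = Z.
  H_1: rank ker ∂_1 − rank ∂_2 = (12 − 5) − 6 = 1, and the invariant factors of ∂_2 are all 1, so H_1 = Z.
  H_2: rank ker ∂_2 − rank ∂_3 = (6 − 6) − 0 = 0, and there is no ∂_3, so H_2 = 0.

As a check, the Euler characteristic is 6 − 12 + 6 = 0, which agrees with 1 − 1 + 0 = 0.
(K is a triangulation of the cylinder S^1 x I.)

Hence the Betti numbers are b_0 = 1, b_1 = 1, b_2 = 0.

b_0 = 1, b_1 = 1, b_2 = 0.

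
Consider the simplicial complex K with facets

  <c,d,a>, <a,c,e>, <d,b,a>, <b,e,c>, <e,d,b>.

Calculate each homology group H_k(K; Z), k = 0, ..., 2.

Order the vertices as a < b < c < d < e. Listing each simplex with vertices in this order, K has dimension 2 with simplices:

  0-simplices (5): a, b, c, d, e
  1-simplices (10): ab, ac, ad, ae, bc, bd, be, cd, ce, de
  2-simplices (5): abd, acd, ace, bce, bde

so the chain groups are C_0 ≅ Z^5, C_1 ≅ Z^10, C_2 ≅ Z^5.

Boundary ∂_1: C_1 → C_0 maps an edge to its endpoints' difference, ∂[p,q] = q − p. For instance
  ∂bd = d − b.
The resulting 5×10 matrix has rank 4, and its Smith normal form has invariant factors (1,1,1,1).

∂_2: C_2 → C_1 maps a triangle to the signed sum of its edges. For instance
  ∂ace = ce − ae + ac,
  ∂bde = de − be + bd.
This gives a 10×5 integer matrix of rank 5; reducing to Smith normal form yields diagonal entries (1,1,1,1,1).

Now H_k = ker ∂_k / im ∂_{k+1}, so:

  H_0: rank C_0 − rank ∂_1 = 5 − 4 = 1, and the invariant factors of ∂_1 are all 1, so H_0 = Z.
  H_1: rank ker ∂_1 − rank ∂_2 = (10 − 4) − 5 = 1, and the invariant factors of ∂_2 are all 1, so H_1 = Z.
  H_2: rank ker ∂_2 − rank ∂_3 = (5 − 5) − 0 = 0, and there is no ∂_3, so H_2 = 0.

(K is a triangulation of the Möbius band.)

H_0 = Z,  H_1 = Z,  H_2 = 0.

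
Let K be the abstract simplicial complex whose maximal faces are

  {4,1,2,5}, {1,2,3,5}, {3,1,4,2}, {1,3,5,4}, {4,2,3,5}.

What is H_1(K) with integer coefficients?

H_1 ≅ 0.

Fix the vertex order 1 < 2 < 3 < 4 < 5 and write every simplex with vertices in increasing order. Then dim K = 3 and the simplices of K are:

  0-simplices (5): [1], [2], [3], [4], [5]
  1-simplices (10): [1,2], [1,3], [1,4], [1,5], [2,3], [2,4], [2,5], [3,4], [3,5], [4,5]
  2-simplices (10): [1,2,3], [1,2,4], [1,2,5], [1,3,4], [1,3,5], [1,4,5], [2,3,4], [2,3,5], [2,4,5], [3,4,5]
  3-simplices (5): [1,2,3,4], [1,2,3,5], [1,2,4,5], [1,3,4,5], [2,3,4,5]

so the chain groups are C_0 ≅ Z^5, C_1 ≅ Z^10, C_2 ≅ Z^10, C_3 ≅ Z^5.

The boundary map ∂_1: C_1 → C_0 sends each edge [p,q] (with p < q) to q − p.
The resulting 5×10 matrix has rank 4, and its Smith normal form has invariant factors (1,1,1,1).

The boundary map ∂_2: C_2 → C_1 acts by ∂[p,q,r] = [q,r] − [p,r] + [p,q]. For instance
  ∂[1,3,5] = [3,5] − [1,5] + [1,3],
  ∂[1,2,5] = [2,5] − [1,5] + [1,2].
As a 10×10 matrix over Z this has rank 6, with invariant factors (1,1,1,1,1,1).

∂_3: C_3 → C_2 sends each 3-simplex σ to the alternating sum Σ_i (−1)^i (σ with its i-th vertex removed). For instance
  ∂[1,2,3,4] = [2,3,4] − [1,3,4] + [1,2,4] − [1,2,3],
  ∂[1,3,4,5] = [3,4,5] − [1,4,5] + [1,3,5] − [1,3,4].
As a 10×5 matrix over Z this has rank 4, with invariant factors (1,1,1,1).

Now H_k = ker ∂_k / im ∂_{k+1}, so:

  H_1: rank ker ∂_1 − rank ∂_2 = (10 − 4) − 6 = 0, and the invariant factors of ∂_2 are all 1, so H_1 = 0.

(K is a triangulation of the 3-sphere S^3.)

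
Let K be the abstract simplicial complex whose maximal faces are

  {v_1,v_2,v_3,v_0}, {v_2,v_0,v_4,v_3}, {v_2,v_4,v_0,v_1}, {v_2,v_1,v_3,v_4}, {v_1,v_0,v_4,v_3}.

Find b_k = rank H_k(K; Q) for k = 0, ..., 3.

b_0 = 1, b_1 = 0, b_2 = 0, b_3 = 1.

Order the vertices as v_0 < v_1 < v_2 < v_3 < v_4. Listing each simplex with vertices in this order, K has dimension 3 with simplices:

  0-simplices (5): [v_0], [v_1], [v_2], [v_3], [v_4]
  1-simplices (10): [v_0,v_1], [v_0,v_2], [v_0,v_3], [v_0,v_4], [v_1,v_2], [v_1,v_3], [v_1,v_4], [v_2,v_3], [v_2,v_4], [v_3,v_4]
  2-simplices (10): [v_0,v_1,v_2], [v_0,v_1,v_3], [v_0,v_1,v_4], [v_0,v_2,v_3], [v_0,v_2,v_4], [v_0,v_3,v_4], [v_1,v_2,v_3], [v_1,v_2,v_4], [v_1,v_3,v_4], [v_2,v_3,v_4]
  3-simplices (5): [v_0,v_1,v_2,v_3], [v_0,v_1,v_2,v_4], [v_0,v_1,v_3,v_4], [v_0,v_2,v_3,v_4], [v_1,v_2,v_3,v_4]

so the chain groups are C_0 ≅ Z^5, C_1 ≅ Z^10, C_2 ≅ Z^10, C_3 ≅ Z^5.

The boundary map ∂_1: C_1 → C_0 sends each edge [p,q] (with p < q) to q − p. For instance
  ∂[v_2,v_3] = [v_3] − [v_2].
This gives a 5×10 integer matrix of rank 4; reducing to Smith normal form yields diagonal entries (1,1,1,1).

The boundary map ∂_2: C_2 → C_1 sends each 2-simplex [p,q,r] to [q,r] − [p,r] + [p,q]. For instance
  ∂[v_1,v_2,v_4] = [v_2,v_4] − [v_1,v_4] + [v_1,v_2],
  ∂[v_0,v_1,v_2] = [v_1,v_2] − [v_0,v_2] + [v_0,v_1].
This gives a 10×10 integer matrix of rank 6; reducing to Smith normal form yields diagonal entries (1,1,1,1,1,1).

Boundary ∂_3: C_3 → C_2 sends each 3-simplex σ to the alternating sum Σ_i (−1)^i (σ with its i-th vertex removed). For instance
  ∂[v_1,v_2,v_3,v_4] = [v_2,v_3,v_4] − [v_1,v_3,v_4] + [v_1,v_2,v_4] − [v_1,v_2,v_3],
  ∂[v_0,v_1,v_2,v_3] = [v_1,v_2,v_3] − [v_0,v_2,v_3] + [v_0,v_1,v_3] − [v_0,v_1,v_2].
As a 10×5 matrix over Z this has rank 4, with invariant factors (1,1,1,1).

From H_k ≅ ker(∂_k) / im(∂_{k+1}) we obtain:

  H_0: rank C_0 − rank ∂_1 = 5 − 4 = 1, and the invariant factors of ∂_1 are all 1, so H_0 ≅ Z.
  H_1: rank ker ∂_1 − rank ∂_2 = (10 − 4) − 6 = 0, and the invariant factors of ∂_2 are all 1, so H_1 ≅ 0.
  H_2: rank ker ∂_2 − rank ∂_3 = (10 − 6) − 4 = 0, and the invariant factors of ∂_3 are all 1, so H_2 ≅ 0.
  H_3: rank ker ∂_3 − rank ∂_4 = (5 − 4) − 0 = 1, and there is no ∂_4, so H_3 ≅ Z.

Hence the Betti numbers are b_0 = 1, b_1 = 0, b_2 = 0, b_3 = 1.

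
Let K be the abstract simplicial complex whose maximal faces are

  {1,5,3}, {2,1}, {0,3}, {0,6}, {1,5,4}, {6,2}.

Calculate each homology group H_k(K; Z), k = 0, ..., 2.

Take the total order 0 < 1 < 2 < 3 < 4 < 5 < 6 on the vertex set. Then K (dimension 2) consists of the simplices:

  0-simplices (7): [0], [1], [2], [3], [4], [5], [6]
  1-simplices (9): [0,3], [0,6], [1,2], [1,3], [1,4], [1,5], [2,6], [3,5], [4,5]
  2-simplices (2): [1,3,5], [1,4,5]

so the chain groups are C_0 ≅ Z^7, C_1 ≅ Z^9, C_2 ≅ Z^2.

The boundary map ∂_1: C_1 → C_0 sends each edge [p,q] (with p < q) to q − p. For instance
  ∂[4,5] = [5] − [4].
The 7×9 boundary matrix has rank 6 and Smith normal form diag(1,1,1,1,1,1).

The boundary map ∂_2: C_2 → C_1 sends each 2-simplex [p,q,r] to [q,r] − [p,r] + [p,q]. For instance
  ∂[1,4,5] = [4,5] − [1,5] + [1,4],
  ∂[1,3,5] = [3,5] − [1,5] + [1,3].
The resulting 9×2 matrix has rank 2, and its Smith normal form has invariant factors (1,1).

From H_k ≅ ker(∂_k) / im(∂_{k+1}) we obtain:

  H_0: rank C_0 − rank ∂_1 = 7 − 6 = 1, and the invariant factors of ∂_1 are all 1, so H_0 = Z.
  H_1: rank ker ∂_1 − rank ∂_2 = (9 − 6) − 2 = 1, and the invariant factors of ∂_2 are all 1, so H_1 = Z.
  H_2: rank ker ∂_2 − rank ∂_3 = (2 − 2) − 0 = 0, and there is no ∂_3, so H_2 = 0.

H_0 = Z,  H_1 = Z,  H_2 = 0.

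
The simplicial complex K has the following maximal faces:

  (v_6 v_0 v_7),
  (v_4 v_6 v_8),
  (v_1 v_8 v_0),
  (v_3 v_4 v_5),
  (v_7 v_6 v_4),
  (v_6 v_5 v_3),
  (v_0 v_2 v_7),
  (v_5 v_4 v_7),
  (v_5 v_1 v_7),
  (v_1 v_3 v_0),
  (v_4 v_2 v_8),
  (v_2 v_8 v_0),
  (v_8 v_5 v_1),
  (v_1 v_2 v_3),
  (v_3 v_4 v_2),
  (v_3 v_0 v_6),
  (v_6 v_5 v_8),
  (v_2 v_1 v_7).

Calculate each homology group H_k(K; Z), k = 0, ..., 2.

We work with the vertex ordering v_0 < v_1 < v_2 < v_3 < v_4 < v_5 < v_6 < v_7 < v_8. The simplices of K, each written with vertices in increasing order, are:

  0-simplices (9): [v_0], [v_1], [v_2], [v_3], [v_4], [v_5], [v_6], [v_7], [v_8]
  1-simplices (27): (27 of them)
  2-simplices (18): (18 of them)

giving chain groups C_0 ≅ Z^9, C_1 ≅ Z^27, C_2 ≅ Z^18.

Boundary ∂_1: C_1 → C_0 sends each edge [p,q] (with p < q) to q − p.
This gives a 9×27 integer matrix of rank 8; reducing to Smith normal form yields diagonal entries (1,1,1,1,1,1,1,1).

Boundary ∂_2: C_2 → C_1 sends each 2-simplex [p,q,r] to [q,r] − [p,r] + [p,q]. For instance
  ∂[v_1,v_2,v_7] = [v_2,v_7] − [v_1,v_7] + [v_1,v_2],
  ∂[v_1,v_5,v_7] = [v_5,v_7] − [v_1,v_7] + [v_1,v_5].
This gives a 27×18 integer matrix of rank 18; reducing to Smith normal form yields diagonal entries (1,1,1,1,1,1,1,1,1,1,1,1,1,1,1,1,1,2).

From H_k ≅ ker(∂_k) / im(∂_{k+1}) we obtain:

  H_0: rank C_0 − rank ∂_1 = 9 − 8 = 1, and the invariant factors of ∂_1 are all 1, so H_0 = Z.
  H_1: rank ker ∂_1 − rank ∂_2 = (27 − 8) − 18 = 1, and ∂_2 has invariant factor 2 > 1, so H_1 = Z ⊕ Z/2.
  H_2: rank ker ∂_2 − rank ∂_3 = (18 − 18) − 0 = 0, and there is no ∂_3, so H_2 = 0.

H_0 ≅ Z,  H_1 ≅ Z ⊕ Z/2,  H_2 = 0.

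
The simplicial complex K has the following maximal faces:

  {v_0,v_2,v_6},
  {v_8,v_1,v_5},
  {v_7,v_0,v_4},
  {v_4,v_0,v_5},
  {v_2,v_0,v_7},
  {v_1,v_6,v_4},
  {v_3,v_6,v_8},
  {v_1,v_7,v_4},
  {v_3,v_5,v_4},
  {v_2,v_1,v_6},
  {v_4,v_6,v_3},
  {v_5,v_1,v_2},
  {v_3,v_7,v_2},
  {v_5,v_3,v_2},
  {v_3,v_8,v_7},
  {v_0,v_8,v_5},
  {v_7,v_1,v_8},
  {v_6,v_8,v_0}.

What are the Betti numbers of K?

b_0 = 1, b_1 = 2, b_2 = 1.

Take the total order v_0 < v_1 < v_2 < v_3 < v_4 < v_5 < v_6 < v_7 < v_8 on the vertex set. Then K (dimension 2) consists of the simplices:

  0-simplices (9): [v_0], [v_1], [v_2], [v_3], [v_4], [v_5], [v_6], [v_7], [v_8]
  1-simplices (27): (27 of them)
  2-simplices (18): (18 of them)

giving chain groups C_0 ≅ Z^9, C_1 ≅ Z^27, C_2 ≅ Z^18.

The boundary map ∂_1: C_1 → C_0 sends each edge [p,q] (with p < q) to q − p. For instance
  ∂[v_1,v_5] = [v_5] − [v_1].
This gives a 9×27 integer matrix of rank 8; reducing to Smith normal form yields diagonal entries (1,1,1,1,1,1,1,1).

The boundary map ∂_2: C_2 → C_1 maps a triangle to the signed sum of its edges. For instance
  ∂[v_1,v_5,v_8] = [v_5,v_8] − [v_1,v_8] + [v_1,v_5],
  ∂[v_3,v_6,v_8] = [v_6,v_8] − [v_3,v_8] + [v_3,v_6].
This gives a 27×18 integer matrix of rank 17; reducing to Smith normal form yields diagonal entries (1,1,1,1,1,1,1,1,1,1,1,1,1,1,1,1,1).

From H_k ≅ ker(∂_k) / im(∂_{k+1}) we obtain:

  H_0: rank C_0 − rank ∂_1 = 9 − 8 = 1, and the invariant factors of ∂_1 are all 1, so H_0 = Z.
  H_1: rank ker ∂_1 − rank ∂_2 = (27 − 8) − 17 = 2, and the invariant factors of ∂_2 are all 1, so H_1 = Z^2.
  H_2: rank ker ∂_2 − rank ∂_3 = (18 − 17) − 0 = 1, and there is no ∂_3, so H_2 = Z.

Hence the Betti numbers are b_0 = 1, b_1 = 2, b_2 = 1.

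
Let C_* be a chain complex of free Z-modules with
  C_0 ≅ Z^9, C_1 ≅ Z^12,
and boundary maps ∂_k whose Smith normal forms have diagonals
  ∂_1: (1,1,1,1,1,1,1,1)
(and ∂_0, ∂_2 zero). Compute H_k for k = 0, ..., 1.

H_0: b_0 = 9 − 0 − 8 = 1; torsion from ∂_1 factors > 1: none. So H_0 ≅ Z.
H_1: b_1 = 12 − 8 − 0 = 4; torsion from ∂_2 factors > 1: none. So H_1 ≅ Z^4.

H_0 ≅ Z,  H_1 ≅ Z^4.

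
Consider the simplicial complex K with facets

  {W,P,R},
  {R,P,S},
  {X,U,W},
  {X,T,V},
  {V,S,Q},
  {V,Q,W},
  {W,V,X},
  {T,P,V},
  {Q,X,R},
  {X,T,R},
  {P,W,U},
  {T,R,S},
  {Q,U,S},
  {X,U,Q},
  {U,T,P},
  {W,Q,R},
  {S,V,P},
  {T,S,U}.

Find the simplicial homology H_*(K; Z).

H_0 = Z,  H_1 = Z ⊕ Z/2,  H_2 = 0.

We work with the vertex ordering P < Q < R < S < T < U < V < W < X. The simplices of K, each written with vertices in increasing order, are:

  0-simplices (9): P, Q, R, S, T, U, V, W, X
  1-simplices (27): PR, PS, PT, PU, PV, PW, QR, QS, QU, QV, QW, QX, RS, RT, RW, RX, ST, SU, SV, TU, TV, TX, UW, UX, VW, VX, WX
  2-simplices (18): PRS, PRW, PSV, PTU, PTV, PUW, QRW, QRX, QSU, QSV, QUX, QVW, RST, RTX, STU, TVX, UWX, VWX

so the chain groups are C_0 ≅ Z^9, C_1 ≅ Z^27, C_2 ≅ Z^18.

∂_1: C_1 → C_0 maps an edge to its endpoints' difference, ∂[p,q] = q − p.
As a 9×27 matrix over Z this has rank 8, with invariant factors (1,1,1,1,1,1,1,1).

Boundary ∂_2: C_2 → C_1 sends each 2-simplex [p,q,r] to [q,r] − [p,r] + [p,q]. For instance
  ∂TVX = VX − TX + TV,
  ∂RTX = TX − RX + RT.
This gives a 27×18 integer matrix of rank 18; reducing to Smith normal form yields diagonal entries (1,1,1,1,1,1,1,1,1,1,1,1,1,1,1,1,1,2).

Now H_k = ker ∂_k / im ∂_{k+1}, so:

  H_0: rank C_0 − rank ∂_1 = 9 − 8 = 1, and the invariant factors of ∂_1 are all 1, so H_0 = Z.
  H_1: rank ker ∂_1 − rank ∂_2 = (27 − 8) − 18 = 1, and ∂_2 has invariant factor 2 > 1, so H_1 = Z ⊕ Z/2.
  H_2: rank ker ∂_2 − rank ∂_3 = (18 − 18) − 0 = 0, and there is no ∂_3, so H_2 = 0.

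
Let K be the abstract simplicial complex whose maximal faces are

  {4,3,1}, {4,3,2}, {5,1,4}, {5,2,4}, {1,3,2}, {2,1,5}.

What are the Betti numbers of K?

K has 5 vertices, 9 edges, 6 triangles.
rank ∂_0 = 0, rank ∂_1 = 4 ⇒ b_0 = 5 − 0 − 4 = 1; all invariant factors of ∂_1 are 1 so no torsion. So H_0 ≅ Z.
rank ∂_1 = 4, rank ∂_2 = 5 ⇒ b_1 = 9 − 4 − 5 = 0; all invariant factors of ∂_2 are 1 so no torsion. So H_1 ≅ 0.
rank ∂_2 = 5, rank ∂_3 = 0 ⇒ b_2 = 6 − 5 − 0 = 1. So H_2 ≅ Z.

b_0 = 1, b_1 = 0, b_2 = 1.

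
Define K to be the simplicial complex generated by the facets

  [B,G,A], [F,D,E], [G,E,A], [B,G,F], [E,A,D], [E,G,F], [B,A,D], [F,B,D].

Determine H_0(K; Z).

We work with the vertex ordering A < B < D < E < F < G. The simplices of K, each written with vertices in increasing order, are:

  0-simplices (6): A, B, D, E, F, G
  1-simplices (12): AB, AD, AE, AG, BD, BF, BG, DE, DF, EF, EG, FG
  2-simplices (8): ABD, ABG, ADE, AEG, BDF, BFG, DEF, EFG

giving chain groups C_0 ≅ Z^6, C_1 ≅ Z^12, C_2 ≅ Z^8.

Boundary ∂_1: C_1 → C_0 maps an edge to its endpoints' difference, ∂[p,q] = q − p. For instance
  ∂BF = F − B.
The resulting 6×12 matrix has rank 5, and its Smith normal form has invariant factors (1,1,1,1,1).

The boundary map ∂_2: C_2 → C_1 maps a triangle to the signed sum of its edges. For instance
  ∂ADE = DE − AE + AD,
  ∂ABG = BG − AG + AB.
The resulting 12×8 matrix has rank 7, and its Smith normal form has invariant factors (1,1,1,1,1,1,1).

Reading off H_k = ker ∂_k / im ∂_{k+1}:

  H_0: rank C_0 − rank ∂_1 = 6 − 5 = 1, and the invariant factors of ∂_1 are all 1, so H_0 ≅ Z.

(K is a triangulation of the 2-sphere S^2.)

H_0 ≅ Z.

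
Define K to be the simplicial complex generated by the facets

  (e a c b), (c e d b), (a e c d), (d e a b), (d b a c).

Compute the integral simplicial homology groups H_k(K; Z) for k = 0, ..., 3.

Fix the vertex order a < b < c < d < e and write every simplex with vertices in increasing order. Then dim K = 3 and the simplices of K are:

  0-simplices (5): a, b, c, d, e
  1-simplices (10): ab, ac, ad, ae, bc, bd, be, cd, ce, de
  2-simplices (10): abc, abd, abe, acd, ace, ade, bcd, bce, bde, cde
  3-simplices (5): abcd, abce, abde, acde, bcde

giving chain groups C_0 ≅ Z^5, C_1 ≅ Z^10, C_2 ≅ Z^10, C_3 ≅ Z^5.

Boundary ∂_1: C_1 → C_0 maps an edge to its endpoints' difference, ∂[p,q] = q − p. For instance
  ∂ac = c − a.
As a 5×10 matrix over Z this has rank 4, with invariant factors (1,1,1,1).

Boundary ∂_2: C_2 → C_1 maps a triangle to the signed sum of its edges. For instance
  ∂bce = ce − be + bc,
  ∂bcd = cd − bd + bc.
The resulting 10×10 matrix has rank 6, and its Smith normal form has invariant factors (1,1,1,1,1,1).

Boundary ∂_3: C_3 → C_2 sends each 3-simplex σ to the alternating sum Σ_i (−1)^i (σ with its i-th vertex removed). For instance
  ∂abcd = bcd − acd + abd − abc,
  ∂abce = bce − ace + abe − abc.
The resulting 10×5 matrix has rank 4, and its Smith normal form has invariant factors (1,1,1,1).

Now H_k = ker ∂_k / im ∂_{k+1}, so:

  H_0: rank C_0 − rank ∂_1 = 5 − 4 = 1, and the invariant factors of ∂_1 are all 1, so H_0 = Z.
  H_1: rank ker ∂_1 − rank ∂_2 = (10 − 4) − 6 = 0, and the invariant factors of ∂_2 are all 1, so H_1 = 0.
  H_2: rank ker ∂_2 − rank ∂_3 = (10 − 6) − 4 = 0, and the invariant factors of ∂_3 are all 1, so H_2 = 0.
  H_3: rank ker ∂_3 − rank ∂_4 = (5 − 4) − 0 = 1, and there is no ∂_4, so H_3 = Z.

As a check, the Euler characteristic is 5 − 10 + 10 − 5 = 0, which agrees with 1 − 0 + 0 − 1 = 0.
(K is a triangulation of the 3-sphere S^3.)

H_0 ≅ Z,  H_1 = 0,  H_2 = 0,  H_3 ≅ Z.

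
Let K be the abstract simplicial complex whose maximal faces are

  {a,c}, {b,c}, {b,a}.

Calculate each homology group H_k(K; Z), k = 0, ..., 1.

Take the total order a < b < c on the vertex set. Then K (dimension 1) consists of the simplices:

  0-simplices (3): a, b, c
  1-simplices (3): ab, ac, bc

giving chain groups C_0 ≅ Z^3, C_1 ≅ Z^3.

The boundary map ∂_1: C_1 → C_0 sends each edge [p,q] (with p < q) to q − p. For instance
  ∂bc = c − b.
This gives a 3×3 integer matrix of rank 2; reducing to Smith normal form yields diagonal entries (1,1).

Computing H_k = (kernel of ∂_k) / (image of ∂_{k+1}):

  H_0: rank C_0 − rank ∂_1 = 3 − 2 = 1, and the invariant factors of ∂_1 are all 1, so H_0 ≅ Z.
  H_1: rank ker ∂_1 − rank ∂_2 = (3 − 2) − 0 = 1, and there is no ∂_2, so H_1 ≅ Z.

H_0 ≅ Z,  H_1 ≅ Z.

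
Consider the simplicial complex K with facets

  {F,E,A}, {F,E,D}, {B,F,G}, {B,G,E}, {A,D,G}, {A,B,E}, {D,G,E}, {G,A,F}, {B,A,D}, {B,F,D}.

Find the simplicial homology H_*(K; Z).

Take the total order A < B < D < E < F < G on the vertex set. Then K (dimension 2) consists of the simplices:

  0-simplices (6): A, B, D, E, F, G
  1-simplices (15): AB, AD, AE, AF, AG, BD, BE, BF, BG, DE, DF, DG, EF, EG, FG
  2-simplices (10): ABD, ABE, ADG, AEF, AFG, BDF, BEG, BFG, DEF, DEG

giving chain groups C_0 ≅ Z^6, C_1 ≅ Z^15, C_2 ≅ Z^10.

∂_1: C_1 → C_0 sends each edge [p,q] (with p < q) to q − p. For instance
  ∂DF = F − D.
The 6×15 boundary matrix has rank 5 and Smith normal form diag(1,1,1,1,1).

The boundary map ∂_2: C_2 → C_1 sends each 2-simplex [p,q,r] to [q,r] − [p,r] + [p,q]. For instance
  ∂AEF = EF − AF + AE,
  ∂BFG = FG − BG + BF.
The resulting 15×10 matrix has rank 10, and its Smith normal form has invariant factors (1,1,1,1,1,1,1,1,1,2).

From H_k ≅ ker(∂_k) / im(∂_{k+1}) we obtain:

  H_0: rank C_0 − rank ∂_1 = 6 − 5 = 1, and the invariant factors of ∂_1 are all 1, so H_0 = Z.
  H_1: rank ker ∂_1 − rank ∂_2 = (15 − 5) − 10 = 0, and ∂_2 has invariant factor 2 > 1, so H_1 = Z/2Z.
  H_2: rank ker ∂_2 − rank ∂_3 = (10 − 10) − 0 = 0, and there is no ∂_3, so H_2 = 0.

As a check, the Euler characteristic is 6 − 15 + 10 = 1, which agrees with 1 − 0 + 0 = 1.

H_0 ≅ Z,  H_1 ≅ Z/2Z,  H_2 = 0.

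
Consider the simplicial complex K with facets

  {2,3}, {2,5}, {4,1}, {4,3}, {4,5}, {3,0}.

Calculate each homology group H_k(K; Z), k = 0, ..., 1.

H_0 = Z,  H_1 = Z.

We work with the vertex ordering 0 < 1 < 2 < 3 < 4 < 5. The simplices of K, each written with vertices in increasing order, are:

  0-simplices (6): [0], [1], [2], [3], [4], [5]
  1-simplices (6): [0,3], [1,4], [2,3], [2,5], [3,4], [4,5]

Hence C_0 ≅ Z^6, C_1 ≅ Z^6.

Boundary ∂_1: C_1 → C_0 is given by ∂[p,q] = [q] − [p].
The 6×6 boundary matrix has rank 5 and Smith normal form diag(1,1,1,1,1).

Now H_k = ker ∂_k / im ∂_{k+1}, so:

  H_0: rank C_0 − rank ∂_1 = 6 − 5 = 1, and the invariant factors of ∂_1 are all 1, so H_0 ≅ Z.
  H_1: rank ker ∂_1 − rank ∂_2 = (6 − 5) − 0 = 1, and there is no ∂_2, so H_1 ≅ Z.

As a check, the Euler characteristic is 6 − 6 = 0, which agrees with 1 − 1 = 0.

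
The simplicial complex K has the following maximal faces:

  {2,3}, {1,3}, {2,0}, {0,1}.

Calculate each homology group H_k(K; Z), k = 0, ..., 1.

Fix the vertex order 0 < 1 < 2 < 3 and write every simplex with vertices in increasing order. Then dim K = 1 and the simplices of K are:

  0-simplices (4): [0], [1], [2], [3]
  1-simplices (4): [0,1], [0,2], [1,3], [2,3]

Hence C_0 ≅ Z^4, C_1 ≅ Z^4.

The boundary map ∂_1: C_1 → C_0 sends each edge [p,q] (with p < q) to q − p.
This gives a 4×4 integer matrix of rank 3; reducing to Smith normal form yields diagonal entries (1,1,1).

Reading off H_k = ker ∂_k / im ∂_{k+1}:

  H_0: rank C_0 − rank ∂_1 = 4 − 3 = 1, and the invariant factors of ∂_1 are all 1, so H_0 = Z.
  H_1: rank ker ∂_1 − rank ∂_2 = (4 − 3) − 0 = 1, and there is no ∂_2, so H_1 = Z.

(K is a triangulation of the circle S^1.)

H_0 ≅ Z,  H_1 ≅ Z.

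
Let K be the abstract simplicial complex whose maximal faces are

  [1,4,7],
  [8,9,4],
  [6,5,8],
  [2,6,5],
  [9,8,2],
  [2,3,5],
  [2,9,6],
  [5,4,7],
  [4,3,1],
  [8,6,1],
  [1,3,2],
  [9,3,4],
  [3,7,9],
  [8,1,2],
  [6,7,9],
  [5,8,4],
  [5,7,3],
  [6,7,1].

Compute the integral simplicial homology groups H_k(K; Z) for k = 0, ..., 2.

H_0 ≅ Z,  H_1 ≅ Z ⊕ Z/2,  H_2 = 0.

Fix the vertex order 1 < 2 < 3 < 4 < 5 < 6 < 7 < 8 < 9 and write every simplex with vertices in increasing order. Then dim K = 2 and the simplices of K are:

  0-simplices (9): [1], [2], [3], [4], [5], [6], [7], [8], [9]
  1-simplices (27): (27 of them)
  2-simplices (18): [1,2,3], [1,2,8], [1,3,4], [1,4,7], [1,6,7], [1,6,8], [2,3,5], [2,5,6], [2,6,9], [2,8,9], [3,4,9], [3,5,7], [3,7,9], [4,5,7], [4,5,8], [4,8,9], [5,6,8], [6,7,9]

giving chain groups C_0 ≅ Z^9, C_1 ≅ Z^27, C_2 ≅ Z^18.

The boundary map ∂_1: C_1 → C_0 maps an edge to its endpoints' difference, ∂[p,q] = q − p.
This gives a 9×27 integer matrix of rank 8; reducing to Smith normal form yields diagonal entries (1,1,1,1,1,1,1,1).

∂_2: C_2 → C_1 maps a triangle to the signed sum of its edges. For instance
  ∂[4,5,7] = [5,7] − [4,7] + [4,5],
  ∂[3,4,9] = [4,9] − [3,9] + [3,4].
The 27×18 boundary matrix has rank 18 and Smith normal form diag(1,1,1,1,1,1,1,1,1,1,1,1,1,1,1,1,1,2).

Computing H_k = (kernel of ∂_k) / (image of ∂_{k+1}):

  H_0: rank C_0 − rank ∂_1 = 9 − 8 = 1, and the invariant factors of ∂_1 are all 1, so H_0 = Z.
  H_1: rank ker ∂_1 − rank ∂_2 = (27 − 8) − 18 = 1, and ∂_2 has invariant factor 2 > 1, so H_1 = Z ⊕ Z/2.
  H_2: rank ker ∂_2 − rank ∂_3 = (18 − 18) − 0 = 0, and there is no ∂_3, so H_2 = 0.

As a check, the Euler characteristic is 9 − 27 + 18 = 0, which agrees with 1 − 1 + 0 = 0.
(K is a triangulation of the Klein bottle.)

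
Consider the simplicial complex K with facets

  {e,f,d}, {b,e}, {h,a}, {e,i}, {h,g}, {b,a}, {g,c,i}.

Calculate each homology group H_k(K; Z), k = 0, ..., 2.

H_0 ≅ Z,  H_1 ≅ Z,  H_2 = 0.

We work with the vertex ordering a < b < c < d < e < f < g < h < i. The simplices of K, each written with vertices in increasing order, are:

  0-simplices (9): a, b, c, d, e, f, g, h, i
  1-simplices (11): ab, ah, be, cg, ci, de, df, ef, ei, gh, gi
  2-simplices (2): cgi, def

Hence C_0 ≅ Z^9, C_1 ≅ Z^11, C_2 ≅ Z^2.

The boundary map ∂_1: C_1 → C_0 is given by ∂[p,q] = [q] − [p]. For instance
  ∂gh = h − g.
The resulting 9×11 matrix has rank 8, and its Smith normal form has invariant factors (1,1,1,1,1,1,1,1).

∂_2: C_2 → C_1 acts by ∂[p,q,r] = [q,r] − [p,r] + [p,q]. For instance
  ∂cgi = gi − ci + cg,
  ∂def = ef − df + de.
As a 11×2 matrix over Z this has rank 2, with invariant factors (1,1).

Computing H_k = (kernel of ∂_k) / (image of ∂_{k+1}):

  H_0: rank C_0 − rank ∂_1 = 9 − 8 = 1, and the invariant factors of ∂_1 are all 1, so H_0 = Z.
  H_1: rank ker ∂_1 − rank ∂_2 = (11 − 8) − 2 = 1, and the invariant factors of ∂_2 are all 1, so H_1 = Z.
  H_2: rank ker ∂_2 − rank ∂_3 = (2 − 2) − 0 = 0, and there is no ∂_3, so H_2 = 0.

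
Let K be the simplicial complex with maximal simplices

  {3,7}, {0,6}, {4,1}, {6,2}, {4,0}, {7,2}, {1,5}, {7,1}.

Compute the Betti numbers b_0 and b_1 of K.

K has 8 vertices, 8 edges.
rank ∂_0 = 0, rank ∂_1 = 7 ⇒ b_0 = 8 − 0 − 7 = 1; all invariant factors of ∂_1 are 1 so no torsion. So H_0 ≅ Z.
rank ∂_1 = 7, rank ∂_2 = 0 ⇒ b_1 = 8 − 7 − 0 = 1. So H_1 ≅ Z.

b_0 = 1, b_1 = 1.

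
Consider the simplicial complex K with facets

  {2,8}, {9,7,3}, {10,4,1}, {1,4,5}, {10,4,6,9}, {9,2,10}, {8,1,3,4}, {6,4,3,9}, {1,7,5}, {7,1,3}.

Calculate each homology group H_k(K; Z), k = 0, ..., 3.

Fix the vertex order 1 < 2 < 3 < 4 < 5 < 6 < 7 < 8 < 9 < 10 and write every simplex with vertices in increasing order. Then dim K = 3 and the simplices of K are:

  0-simplices (10): [1], [2], [3], [4], [5], [6], [7], [8], [9], [10]
  1-simplices (24): (24 of them)
  2-simplices (17): [1,3,4], [1,3,7], [1,3,8], [1,4,5], [1,4,8], [1,4,10], [1,5,7], [2,9,10], [3,4,6], [3,4,8], [3,4,9], [3,6,9], [3,7,9], [4,6,9], [4,6,10], [4,9,10], [6,9,10]
  3-simplices (3): [1,3,4,8], [3,4,6,9], [4,6,9,10]

Hence C_0 ≅ Z^10, C_1 ≅ Z^24, C_2 ≅ Z^17, C_3 ≅ Z^3.

∂_1: C_1 → C_0 is given by ∂[p,q] = [q] − [p].
The 10×24 boundary matrix has rank 9 and Smith normal form diag(1,1,1,1,1,1,1,1,1).

The boundary map ∂_2: C_2 → C_1 acts by ∂[p,q,r] = [q,r] − [p,r] + [p,q]. For instance
  ∂[6,9,10] = [9,10] − [6,10] + [6,9],
  ∂[4,6,10] = [6,10] − [4,10] + [4,6].
The 24×17 boundary matrix has rank 14 and Smith normal form diag(1,1,1,1,1,1,1,1,1,1,1,1,1,1).

Boundary ∂_3: C_3 → C_2 sends each 3-simplex σ to the alternating sum Σ_i (−1)^i (σ with its i-th vertex removed). For instance
  ∂[3,4,6,9] = [4,6,9] − [3,6,9] + [3,4,9] − [3,4,6],
  ∂[4,6,9,10] = [6,9,10] − [4,9,10] + [4,6,10] − [4,6,9].
The 17×3 boundary matrix has rank 3 and Smith normal form diag(1,1,1).

Computing H_k = (kernel of ∂_k) / (image of ∂_{k+1}):

  H_0: rank C_0 − rank ∂_1 = 10 − 9 = 1, and the invariant factors of ∂_1 are all 1, so H_0 ≅ Z.
  H_1: rank ker ∂_1 − rank ∂_2 = (24 − 9) − 14 = 1, and the invariant factors of ∂_2 are all 1, so H_1 ≅ Z.
  H_2: rank ker ∂_2 − rank ∂_3 = (17 − 14) − 3 = 0, and the invariant factors of ∂_3 are all 1, so H_2 ≅ 0.
  H_3: rank ker ∂_3 − rank ∂_4 = (3 − 3) − 0 = 0, and there is no ∂_4, so H_3 ≅ 0.

H_0 ≅ Z,  H_1 ≅ Z,  H_2 = 0,  H_3 = 0.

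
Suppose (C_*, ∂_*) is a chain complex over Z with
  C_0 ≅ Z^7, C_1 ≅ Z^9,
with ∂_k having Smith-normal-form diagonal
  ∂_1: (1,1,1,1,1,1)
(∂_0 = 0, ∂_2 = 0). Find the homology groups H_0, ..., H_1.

H_0 ≅ Z,  H_1 ≅ Z^3.

H_0: b_0 = 7 − 0 − 6 = 1; torsion from ∂_1 factors > 1: none. So H_0 ≅ Z.
H_1: b_1 = 9 − 6 − 0 = 3; torsion from ∂_2 factors > 1: none. So H_1 ≅ Z^3.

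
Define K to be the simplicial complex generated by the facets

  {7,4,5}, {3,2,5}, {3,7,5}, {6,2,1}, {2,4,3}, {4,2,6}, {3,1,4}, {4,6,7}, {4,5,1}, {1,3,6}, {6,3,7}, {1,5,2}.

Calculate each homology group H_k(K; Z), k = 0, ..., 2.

We work with the vertex ordering 1 < 2 < 3 < 4 < 5 < 6 < 7. The simplices of K, each written with vertices in increasing order, are:

  0-simplices (7): [1], [2], [3], [4], [5], [6], [7]
  1-simplices (18): [1,2], [1,3], [1,4], [1,5], [1,6], [2,3], [2,4], [2,5], [2,6], [3,4], [3,5], [3,6], [3,7], [4,5], [4,6], [4,7], [5,7], [6,7]
  2-simplices (12): [1,2,5], [1,2,6], [1,3,4], [1,3,6], [1,4,5], [2,3,4], [2,3,5], [2,4,6], [3,5,7], [3,6,7], [4,5,7], [4,6,7]

Hence C_0 ≅ Z^7, C_1 ≅ Z^18, C_2 ≅ Z^12.

Boundary ∂_1: C_1 → C_0 sends each edge [p,q] (with p < q) to q − p.
This gives a 7×18 integer matrix of rank 6; reducing to Smith normal form yields diagonal entries (1,1,1,1,1,1).

The boundary map ∂_2: C_2 → C_1 maps a triangle to the signed sum of its edges. For instance
  ∂[2,3,4] = [3,4] − [2,4] + [2,3],
  ∂[1,2,6] = [2,6] − [1,6] + [1,2].
This gives a 18×12 integer matrix of rank 12; reducing to Smith normal form yields diagonal entries (1,1,1,1,1,1,1,1,1,1,1,2).

Reading off H_k = ker ∂_k / im ∂_{k+1}:

  H_0: rank C_0 − rank ∂_1 = 7 − 6 = 1, and the invariant factors of ∂_1 are all 1, so H_0 = Z.
  H_1: rank ker ∂_1 − rank ∂_2 = (18 − 6) − 12 = 0, and ∂_2 has invariant factor 2 > 1, so H_1 = Z_2.
  H_2: rank ker ∂_2 − rank ∂_3 = (12 − 12) − 0 = 0, and there is no ∂_3, so H_2 = 0.

H_0 = Z,  H_1 = Z_2,  H_2 = 0.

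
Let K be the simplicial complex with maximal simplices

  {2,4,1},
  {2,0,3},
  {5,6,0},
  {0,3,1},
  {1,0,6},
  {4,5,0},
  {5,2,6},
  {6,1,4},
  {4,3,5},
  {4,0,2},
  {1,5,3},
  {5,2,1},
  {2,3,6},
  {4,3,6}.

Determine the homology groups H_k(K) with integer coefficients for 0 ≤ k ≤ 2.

We work with the vertex ordering 0 < 1 < 2 < 3 < 4 < 5 < 6. The simplices of K, each written with vertices in increasing order, are:

  0-simplices (7): [0], [1], [2], [3], [4], [5], [6]
  1-simplices (21): [0,1], [0,2], [0,3], [0,4], [0,5], [0,6], [1,2], [1,3], [1,4], [1,5], [1,6], [2,3], [2,4], [2,5], [2,6], [3,4], [3,5], [3,6], [4,5], [4,6], [5,6]
  2-simplices (14): [0,1,3], [0,1,6], [0,2,3], [0,2,4], [0,4,5], [0,5,6], [1,2,4], [1,2,5], [1,3,5], [1,4,6], [2,3,6], [2,5,6], [3,4,5], [3,4,6]

Hence C_0 ≅ Z^7, C_1 ≅ Z^21, C_2 ≅ Z^14.

The boundary map ∂_1: C_1 → C_0 is given by ∂[p,q] = [q] − [p]. For instance
  ∂[0,1] = [1] − [0].
This gives a 7×21 integer matrix of rank 6; reducing to Smith normal form yields diagonal entries (1,1,1,1,1,1).

Boundary ∂_2: C_2 → C_1 sends each 2-simplex [p,q,r] to [q,r] − [p,r] + [p,q]. For instance
  ∂[1,2,5] = [2,5] − [1,5] + [1,2],
  ∂[0,1,6] = [1,6] − [0,6] + [0,1].
The 21×14 boundary matrix has rank 13 and Smith normal form diag(1,1,1,1,1,1,1,1,1,1,1,1,1).

Now H_k = ker ∂_k / im ∂_{k+1}, so:

  H_0: rank C_0 − rank ∂_1 = 7 − 6 = 1, and the invariant factors of ∂_1 are all 1, so H_0 ≅ Z.
  H_1: rank ker ∂_1 − rank ∂_2 = (21 − 6) − 13 = 2, and the invariant factors of ∂_2 are all 1, so H_1 ≅ Z^2.
  H_2: rank ker ∂_2 − rank ∂_3 = (14 − 13) − 0 = 1, and there is no ∂_3, so H_2 ≅ Z.

(K is a triangulation of the torus T^2.)

H_0 ≅ Z,  H_1 ≅ Z^2,  H_2 ≅ Z.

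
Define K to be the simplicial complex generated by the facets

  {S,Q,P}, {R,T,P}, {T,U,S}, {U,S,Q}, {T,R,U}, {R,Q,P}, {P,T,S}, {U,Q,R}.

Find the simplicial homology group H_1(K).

H_1 = 0.

Take the total order P < Q < R < S < T < U on the vertex set. Then K (dimension 2) consists of the simplices:

  0-simplices (6): P, Q, R, S, T, U
  1-simplices (12): PQ, PR, PS, PT, QR, QS, QU, RT, RU, ST, SU, TU
  2-simplices (8): PQR, PQS, PRT, PST, QRU, QSU, RTU, STU

Hence C_0 ≅ Z^6, C_1 ≅ Z^12, C_2 ≅ Z^8.

The boundary map ∂_1: C_1 → C_0 maps an edge to its endpoints' difference, ∂[p,q] = q − p.
The resulting 6×12 matrix has rank 5, and its Smith normal form has invariant factors (1,1,1,1,1).

The boundary map ∂_2: C_2 → C_1 maps a triangle to the signed sum of its edges. For instance
  ∂PST = ST − PT + PS,
  ∂PQS = QS − PS + PQ.
As a 12×8 matrix over Z this has rank 7, with invariant factors (1,1,1,1,1,1,1).

Now H_k = ker ∂_k / im ∂_{k+1}, so:

  H_1: rank ker ∂_1 − rank ∂_2 = (12 − 5) − 7 = 0, and the invariant factors of ∂_2 are all 1, so H_1 = 0.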